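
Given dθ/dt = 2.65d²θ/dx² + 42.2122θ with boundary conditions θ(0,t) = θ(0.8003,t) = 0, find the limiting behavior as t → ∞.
θ grows unboundedly. Reaction dominates diffusion (r=42.2122 > κπ²/L²≈40.84); solution grows exponentially.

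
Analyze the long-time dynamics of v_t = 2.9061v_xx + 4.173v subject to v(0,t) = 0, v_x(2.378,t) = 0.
Long-time behavior: v grows unboundedly. Reaction dominates diffusion (r=4.173 > κπ²/(4L²)≈1.27); solution grows exponentially.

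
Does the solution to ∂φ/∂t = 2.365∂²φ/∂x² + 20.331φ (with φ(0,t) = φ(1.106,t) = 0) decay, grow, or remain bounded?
φ grows unboundedly. Reaction dominates diffusion (r=20.331 > κπ²/L²≈19.08); solution grows exponentially.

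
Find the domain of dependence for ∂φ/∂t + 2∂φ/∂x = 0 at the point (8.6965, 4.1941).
A single point: x = 0.3083. The characteristic through (8.6965, 4.1941) is x - 2t = const, so x = 8.6965 - 2·4.1941 = 0.3083.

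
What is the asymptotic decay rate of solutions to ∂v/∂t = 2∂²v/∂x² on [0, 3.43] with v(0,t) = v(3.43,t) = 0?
Eigenvalues: λₙ = 2n²π²/3.43².
First three modes:
  n=1: λ₁ = 2π²/3.43² ≈ 1.678
  n=2: λ₂ = 8π²/3.43² ≈ 6.711 (4× faster decay)
  n=3: λ₃ = 18π²/3.43² ≈ 15.1 (9× faster decay)
As t → ∞, higher modes decay exponentially faster. The n=1 mode dominates: v ~ c₁ sin(πx/3.43) e^{-λ₁t}.
Decay rate: λ₁ = 2π²/3.43² ≈ 1.678.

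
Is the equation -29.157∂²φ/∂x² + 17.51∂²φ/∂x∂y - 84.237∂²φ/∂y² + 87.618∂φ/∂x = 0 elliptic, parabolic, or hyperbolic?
Computing B² - 4AC with A = -29.157, B = 17.51, C = -84.237: discriminant = -9517.792736 (negative). Answer: elliptic.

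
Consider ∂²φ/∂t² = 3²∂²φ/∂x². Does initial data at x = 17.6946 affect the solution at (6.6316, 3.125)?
No. The domain of dependence is [-2.7434, 16.0066], and 17.6946 is outside this interval.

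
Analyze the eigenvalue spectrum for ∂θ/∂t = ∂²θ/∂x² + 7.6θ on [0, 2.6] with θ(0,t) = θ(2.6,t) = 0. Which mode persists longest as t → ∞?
Eigenvalues: λₙ = n²π²/2.6² - 7.6.
First three modes:
  n=1: λ₁ = π²/2.6² - 7.6 ≈ -6.14
  n=2: λ₂ = 4π²/2.6² - 7.6 ≈ -1.76
  n=3: λ₃ = 9π²/2.6² - 7.6 ≈ 5.54
Since π²/2.6² ≈ 1.46 < 7.6, λ₁ < 0.
The n=1 mode grows fastest (−λₙ is largest for n=1) → dominates.
Asymptotic: θ ~ c₁ sin(πx/2.6) e^{6.14t} (exponential growth at rate −λ₁ ≈ 6.14).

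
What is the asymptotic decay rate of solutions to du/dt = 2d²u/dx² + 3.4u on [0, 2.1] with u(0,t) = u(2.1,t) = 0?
Eigenvalues: λₙ = 2n²π²/2.1² - 3.4.
First three modes:
  n=1: λ₁ = 2π²/2.1² - 3.4 ≈ 1.076
  n=2: λ₂ = 8π²/2.1² - 3.4 ≈ 14.504
  n=3: λ₃ = 18π²/2.1² - 3.4 ≈ 36.884
Since 2π²/2.1² ≈ 4.476 > 3.4, all λₙ > 0.
The n=1 mode decays slowest → dominates as t → ∞.
Asymptotic: u ~ c₁ sin(πx/2.1) e^{-λ₁t} with decay rate λ₁ ≈ 1.076.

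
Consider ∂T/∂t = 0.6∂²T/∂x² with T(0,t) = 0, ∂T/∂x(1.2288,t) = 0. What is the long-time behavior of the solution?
As t → ∞, T → 0. Heat escapes through the Dirichlet boundary.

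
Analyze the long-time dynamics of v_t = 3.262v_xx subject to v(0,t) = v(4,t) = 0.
Long-time behavior: v → 0. Heat diffuses out through both boundaries.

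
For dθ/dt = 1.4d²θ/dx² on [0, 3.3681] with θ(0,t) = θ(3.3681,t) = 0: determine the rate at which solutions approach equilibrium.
Eigenvalues: λₙ = 1.4n²π²/3.3681².
First three modes:
  n=1: λ₁ = 1.4π²/3.3681² ≈ 1.218
  n=2: λ₂ = 5.6π²/3.3681² ≈ 4.872 (4× faster decay)
  n=3: λ₃ = 12.6π²/3.3681² ≈ 10.962 (9× faster decay)
As t → ∞, higher modes decay exponentially faster. The n=1 mode dominates: θ ~ c₁ sin(πx/3.3681) e^{-λ₁t}.
Decay rate: λ₁ = 1.4π²/3.3681² ≈ 1.218.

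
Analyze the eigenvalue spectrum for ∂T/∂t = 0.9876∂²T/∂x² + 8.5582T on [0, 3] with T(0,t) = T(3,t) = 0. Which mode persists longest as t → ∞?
Eigenvalues: λₙ = 0.9876n²π²/3² - 8.5582.
First three modes:
  n=1: λ₁ = 0.9876π²/3² - 8.5582 ≈ -7.475
  n=2: λ₂ = 3.9504π²/3² - 8.5582 ≈ -4.226
  n=3: λ₃ = 8.8884π²/3² - 8.5582 ≈ 1.189
Since 0.9876π²/3² ≈ 1.083 < 8.5582, λ₁ < 0.
The n=1 mode grows fastest (−λₙ is largest for n=1) → dominates.
Asymptotic: T ~ c₁ sin(πx/3) e^{7.475t} (exponential growth at rate −λ₁ ≈ 7.475).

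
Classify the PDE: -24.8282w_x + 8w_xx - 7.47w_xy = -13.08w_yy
Rewriting in standard form: 8w_xx - 7.47w_xy + 13.08w_yy - 24.8282w_x = 0. A = 8, B = -7.47, C = 13.08. Discriminant B² - 4AC = -362.7591. Since -362.7591 < 0, elliptic.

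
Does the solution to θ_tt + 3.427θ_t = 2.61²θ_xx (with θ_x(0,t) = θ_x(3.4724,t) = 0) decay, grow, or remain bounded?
θ → constant (steady state). Damping (γ=3.427) dissipates the nonconstant modes; with Neumann BCs the spatial average obeys M''+γM'=0 and tends to a finite limit.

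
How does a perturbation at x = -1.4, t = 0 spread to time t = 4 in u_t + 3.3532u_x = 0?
At x = 12.0128. The characteristic carries data from (-1.4, 0) to (12.0128, 4).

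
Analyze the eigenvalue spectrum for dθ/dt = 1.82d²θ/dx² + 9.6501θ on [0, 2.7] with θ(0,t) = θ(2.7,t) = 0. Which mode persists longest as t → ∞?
Eigenvalues: λₙ = 1.82n²π²/2.7² - 9.6501.
First three modes:
  n=1: λ₁ = 1.82π²/2.7² - 9.6501 ≈ -7.186
  n=2: λ₂ = 7.28π²/2.7² - 9.6501 ≈ 0.206
  n=3: λ₃ = 16.38π²/2.7² - 9.6501 ≈ 12.526
Since 1.82π²/2.7² ≈ 2.464 < 9.6501, λ₁ < 0.
The n=1 mode grows fastest (−λₙ is largest for n=1) → dominates.
Asymptotic: θ ~ c₁ sin(πx/2.7) e^{7.186t} (exponential growth at rate −λ₁ ≈ 7.186).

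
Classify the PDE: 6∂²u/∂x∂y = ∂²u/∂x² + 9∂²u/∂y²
Rewriting in standard form: -∂²u/∂x² + 6∂²u/∂x∂y - 9∂²u/∂y² = 0. A = -1, B = 6, C = -9. Discriminant B² - 4AC = 0. Since 0 = 0, parabolic.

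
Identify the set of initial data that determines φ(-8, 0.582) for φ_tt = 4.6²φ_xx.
Domain of dependence: [-10.6772, -5.3228]. Signals travel at speed 4.6, so data within |x - -8| ≤ 4.6·0.582 = 2.6772 can reach the point.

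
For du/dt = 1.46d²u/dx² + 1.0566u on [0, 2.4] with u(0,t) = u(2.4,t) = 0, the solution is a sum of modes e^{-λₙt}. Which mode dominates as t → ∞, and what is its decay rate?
Eigenvalues: λₙ = 1.46n²π²/2.4² - 1.0566.
First three modes:
  n=1: λ₁ = 1.46π²/2.4² - 1.0566 ≈ 1.445
  n=2: λ₂ = 5.84π²/2.4² - 1.0566 ≈ 8.95
  n=3: λ₃ = 13.14π²/2.4² - 1.0566 ≈ 21.458
Since 1.46π²/2.4² ≈ 2.502 > 1.0566, all λₙ > 0.
The n=1 mode decays slowest → dominates as t → ∞.
Asymptotic: u ~ c₁ sin(πx/2.4) e^{-λ₁t} with decay rate λ₁ ≈ 1.445.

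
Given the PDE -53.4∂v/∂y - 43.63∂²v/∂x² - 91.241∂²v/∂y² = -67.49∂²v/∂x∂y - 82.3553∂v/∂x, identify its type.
Rewriting in standard form: -43.63∂²v/∂x² + 67.49∂²v/∂x∂y - 91.241∂²v/∂y² + 82.3553∂v/∂x - 53.4∂v/∂y = 0. The second-order coefficients are A = -43.63, B = 67.49, C = -91.241. Since B² - 4AC = -11368.47922 < 0, this is an elliptic PDE.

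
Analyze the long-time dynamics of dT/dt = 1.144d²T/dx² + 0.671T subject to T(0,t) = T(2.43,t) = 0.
Long-time behavior: T → 0. Diffusion dominates reaction (r=0.671 < κπ²/L²≈1.91); solution decays.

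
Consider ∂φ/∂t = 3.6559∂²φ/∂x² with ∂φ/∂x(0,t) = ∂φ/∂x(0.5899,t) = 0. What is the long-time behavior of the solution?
As t → ∞, φ → constant (steady state). Heat is conserved (no flux at boundaries); solution approaches the spatial average.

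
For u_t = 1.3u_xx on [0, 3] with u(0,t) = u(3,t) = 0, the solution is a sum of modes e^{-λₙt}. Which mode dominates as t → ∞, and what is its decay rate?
Eigenvalues: λₙ = 1.3n²π²/3².
First three modes:
  n=1: λ₁ = 1.3π²/3² ≈ 1.426
  n=2: λ₂ = 5.2π²/3² ≈ 5.702 (4× faster decay)
  n=3: λ₃ = 11.7π²/3² ≈ 12.83 (9× faster decay)
As t → ∞, higher modes decay exponentially faster. The n=1 mode dominates: u ~ c₁ sin(πx/3) e^{-λ₁t}.
Decay rate: λ₁ = 1.3π²/3² ≈ 1.426.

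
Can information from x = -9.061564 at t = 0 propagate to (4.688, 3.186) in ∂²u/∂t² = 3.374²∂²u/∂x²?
No. The domain of dependence is [-6.061564, 15.437564], and -9.061564 is outside this interval.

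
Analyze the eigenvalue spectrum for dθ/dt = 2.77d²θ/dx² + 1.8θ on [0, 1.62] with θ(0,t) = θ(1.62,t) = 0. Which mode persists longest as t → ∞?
Eigenvalues: λₙ = 2.77n²π²/1.62² - 1.8.
First three modes:
  n=1: λ₁ = 2.77π²/1.62² - 1.8 ≈ 8.617
  n=2: λ₂ = 11.08π²/1.62² - 1.8 ≈ 39.869
  n=3: λ₃ = 24.93π²/1.62² - 1.8 ≈ 91.954
Since 2.77π²/1.62² ≈ 10.417 > 1.8, all λₙ > 0.
The n=1 mode decays slowest → dominates as t → ∞.
Asymptotic: θ ~ c₁ sin(πx/1.62) e^{-λ₁t} with decay rate λ₁ ≈ 8.617.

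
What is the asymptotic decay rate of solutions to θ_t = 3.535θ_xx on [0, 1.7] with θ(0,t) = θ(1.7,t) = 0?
Eigenvalues: λₙ = 3.535n²π²/1.7².
First three modes:
  n=1: λ₁ = 3.535π²/1.7² ≈ 12.072
  n=2: λ₂ = 14.14π²/1.7² ≈ 48.289 (4× faster decay)
  n=3: λ₃ = 31.815π²/1.7² ≈ 108.651 (9× faster decay)
As t → ∞, higher modes decay exponentially faster. The n=1 mode dominates: θ ~ c₁ sin(πx/1.7) e^{-λ₁t}.
Decay rate: λ₁ = 3.535π²/1.7² ≈ 12.072.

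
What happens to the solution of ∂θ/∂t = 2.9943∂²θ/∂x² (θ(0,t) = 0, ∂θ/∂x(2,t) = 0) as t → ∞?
θ → 0. Heat escapes through the Dirichlet boundary.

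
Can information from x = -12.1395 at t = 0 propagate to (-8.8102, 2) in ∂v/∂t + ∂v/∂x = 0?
No. Only data at x = -10.8102 affects (-8.8102, 2). Advection has one-way propagation along characteristics.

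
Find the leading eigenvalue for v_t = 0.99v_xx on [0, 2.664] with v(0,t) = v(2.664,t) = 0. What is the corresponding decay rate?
Eigenvalues: λₙ = 0.99n²π²/2.664².
First three modes:
  n=1: λ₁ = 0.99π²/2.664² ≈ 1.377
  n=2: λ₂ = 3.96π²/2.664² ≈ 5.507 (4× faster decay)
  n=3: λ₃ = 8.91π²/2.664² ≈ 12.391 (9× faster decay)
As t → ∞, higher modes decay exponentially faster. The n=1 mode dominates: v ~ c₁ sin(πx/2.664) e^{-λ₁t}.
Decay rate: λ₁ = 0.99π²/2.664² ≈ 1.377.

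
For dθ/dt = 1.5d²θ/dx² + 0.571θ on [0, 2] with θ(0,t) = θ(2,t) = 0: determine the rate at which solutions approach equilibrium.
Eigenvalues: λₙ = 1.5n²π²/2² - 0.571.
First three modes:
  n=1: λ₁ = 1.5π²/2² - 0.571 ≈ 3.13
  n=2: λ₂ = 6π²/2² - 0.571 ≈ 14.233
  n=3: λ₃ = 13.5π²/2² - 0.571 ≈ 32.739
Since 1.5π²/2² ≈ 3.701 > 0.571, all λₙ > 0.
The n=1 mode decays slowest → dominates as t → ∞.
Asymptotic: θ ~ c₁ sin(πx/2) e^{-λ₁t} with decay rate λ₁ ≈ 3.13.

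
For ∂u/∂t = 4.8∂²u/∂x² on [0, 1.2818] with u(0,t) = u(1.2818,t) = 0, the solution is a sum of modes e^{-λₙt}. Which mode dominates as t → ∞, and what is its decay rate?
Eigenvalues: λₙ = 4.8n²π²/1.2818².
First three modes:
  n=1: λ₁ = 4.8π²/1.2818² ≈ 28.834
  n=2: λ₂ = 19.2π²/1.2818² ≈ 115.335 (4× faster decay)
  n=3: λ₃ = 43.2π²/1.2818² ≈ 259.503 (9× faster decay)
As t → ∞, higher modes decay exponentially faster. The n=1 mode dominates: u ~ c₁ sin(πx/1.2818) e^{-λ₁t}.
Decay rate: λ₁ = 4.8π²/1.2818² ≈ 28.834.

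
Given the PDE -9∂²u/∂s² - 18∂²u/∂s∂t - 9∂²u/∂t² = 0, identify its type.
The second-order coefficients are A = -9, B = -18, C = -9. Since B² - 4AC = 0 = 0, this is a parabolic PDE.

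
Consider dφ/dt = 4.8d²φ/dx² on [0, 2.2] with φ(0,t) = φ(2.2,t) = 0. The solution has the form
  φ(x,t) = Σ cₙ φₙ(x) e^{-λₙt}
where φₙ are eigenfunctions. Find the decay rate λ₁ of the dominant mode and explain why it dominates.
Eigenvalues: λₙ = 4.8n²π²/2.2².
First three modes:
  n=1: λ₁ = 4.8π²/2.2² ≈ 9.788
  n=2: λ₂ = 19.2π²/2.2² ≈ 39.152 (4× faster decay)
  n=3: λ₃ = 43.2π²/2.2² ≈ 88.092 (9× faster decay)
As t → ∞, higher modes decay exponentially faster. The n=1 mode dominates: φ ~ c₁ sin(πx/2.2) e^{-λ₁t}.
Decay rate: λ₁ = 4.8π²/2.2² ≈ 9.788.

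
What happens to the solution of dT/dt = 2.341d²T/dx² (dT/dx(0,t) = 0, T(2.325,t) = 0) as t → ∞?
T → 0. Heat escapes through the Dirichlet boundary.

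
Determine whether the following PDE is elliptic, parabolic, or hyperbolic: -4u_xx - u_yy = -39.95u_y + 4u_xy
Rewriting in standard form: -4u_xx - 4u_xy - u_yy + 39.95u_y = 0. Coefficients: A = -4, B = -4, C = -1. B² - 4AC = 0, which is zero, so the equation is parabolic.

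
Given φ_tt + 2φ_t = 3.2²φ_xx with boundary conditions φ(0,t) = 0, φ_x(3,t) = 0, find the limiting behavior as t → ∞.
φ → 0. Damping (γ=2) dissipates energy; oscillations decay exponentially.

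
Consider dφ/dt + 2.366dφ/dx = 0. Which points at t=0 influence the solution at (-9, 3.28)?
A single point: x = -16.76048. The characteristic through (-9, 3.28) is x - 2.366t = const, so x = -9 - 2.366·3.28 = -16.76048.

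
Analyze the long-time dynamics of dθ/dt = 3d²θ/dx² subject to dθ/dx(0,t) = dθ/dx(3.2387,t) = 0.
Long-time behavior: θ → constant (steady state). Heat is conserved (no flux at boundaries); solution approaches the spatial average.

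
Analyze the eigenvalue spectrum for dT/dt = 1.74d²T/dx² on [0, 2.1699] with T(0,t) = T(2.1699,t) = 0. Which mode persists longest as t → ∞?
Eigenvalues: λₙ = 1.74n²π²/2.1699².
First three modes:
  n=1: λ₁ = 1.74π²/2.1699² ≈ 3.647
  n=2: λ₂ = 6.96π²/2.1699² ≈ 14.589 (4× faster decay)
  n=3: λ₃ = 15.66π²/2.1699² ≈ 32.826 (9× faster decay)
As t → ∞, higher modes decay exponentially faster. The n=1 mode dominates: T ~ c₁ sin(πx/2.1699) e^{-λ₁t}.
Decay rate: λ₁ = 1.74π²/2.1699² ≈ 3.647.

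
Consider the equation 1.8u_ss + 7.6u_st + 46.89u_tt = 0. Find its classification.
Elliptic. (A = 1.8, B = 7.6, C = 46.89 gives B² - 4AC = -279.848.)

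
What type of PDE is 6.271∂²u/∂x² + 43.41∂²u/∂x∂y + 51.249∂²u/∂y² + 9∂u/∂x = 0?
With A = 6.271, B = 43.41, C = 51.249, the discriminant is 598.898184. This is a hyperbolic PDE.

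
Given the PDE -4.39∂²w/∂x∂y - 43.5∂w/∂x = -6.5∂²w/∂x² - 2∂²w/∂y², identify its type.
Rewriting in standard form: 6.5∂²w/∂x² - 4.39∂²w/∂x∂y + 2∂²w/∂y² - 43.5∂w/∂x = 0. The second-order coefficients are A = 6.5, B = -4.39, C = 2. Since B² - 4AC = -32.7279 < 0, this is an elliptic PDE.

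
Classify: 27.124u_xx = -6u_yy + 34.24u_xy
Rewriting in standard form: 27.124u_xx - 34.24u_xy + 6u_yy = 0. Hyperbolic (discriminant = 521.4016).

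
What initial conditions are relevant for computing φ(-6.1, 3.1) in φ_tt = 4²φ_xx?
Domain of dependence: [-18.5, 6.3]. Signals travel at speed 4, so data within |x - -6.1| ≤ 4·3.1 = 12.4 can reach the point.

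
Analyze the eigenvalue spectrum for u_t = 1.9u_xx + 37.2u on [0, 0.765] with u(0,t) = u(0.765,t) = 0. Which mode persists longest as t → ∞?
Eigenvalues: λₙ = 1.9n²π²/0.765² - 37.2.
First three modes:
  n=1: λ₁ = 1.9π²/0.765² - 37.2 ≈ -5.157
  n=2: λ₂ = 7.6π²/0.765² - 37.2 ≈ 90.971
  n=3: λ₃ = 17.1π²/0.765² - 37.2 ≈ 251.185
Since 1.9π²/0.765² ≈ 32.043 < 37.2, λ₁ < 0.
The n=1 mode grows fastest (−λₙ is largest for n=1) → dominates.
Asymptotic: u ~ c₁ sin(πx/0.765) e^{5.157t} (exponential growth at rate −λ₁ ≈ 5.157).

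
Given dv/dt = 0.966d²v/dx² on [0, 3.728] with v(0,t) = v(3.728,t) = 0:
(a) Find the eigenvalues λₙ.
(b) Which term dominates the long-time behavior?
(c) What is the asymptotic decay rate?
Eigenvalues: λₙ = 0.966n²π²/3.728².
First three modes:
  n=1: λ₁ = 0.966π²/3.728² ≈ 0.686
  n=2: λ₂ = 3.864π²/3.728² ≈ 2.744 (4× faster decay)
  n=3: λ₃ = 8.694π²/3.728² ≈ 6.174 (9× faster decay)
As t → ∞, higher modes decay exponentially faster. The n=1 mode dominates: v ~ c₁ sin(πx/3.728) e^{-λ₁t}.
Decay rate: λ₁ = 0.966π²/3.728² ≈ 0.686.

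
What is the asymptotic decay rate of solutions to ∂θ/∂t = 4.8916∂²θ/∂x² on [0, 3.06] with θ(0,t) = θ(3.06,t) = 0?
Eigenvalues: λₙ = 4.8916n²π²/3.06².
First three modes:
  n=1: λ₁ = 4.8916π²/3.06² ≈ 5.156
  n=2: λ₂ = 19.5664π²/3.06² ≈ 20.624 (4× faster decay)
  n=3: λ₃ = 44.0244π²/3.06² ≈ 46.403 (9× faster decay)
As t → ∞, higher modes decay exponentially faster. The n=1 mode dominates: θ ~ c₁ sin(πx/3.06) e^{-λ₁t}.
Decay rate: λ₁ = 4.8916π²/3.06² ≈ 5.156.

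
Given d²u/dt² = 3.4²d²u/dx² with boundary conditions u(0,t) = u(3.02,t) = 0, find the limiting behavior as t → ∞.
u oscillates (no decay). Energy is conserved; the solution oscillates indefinitely as standing waves.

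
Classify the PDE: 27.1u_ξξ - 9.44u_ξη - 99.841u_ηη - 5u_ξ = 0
A = 27.1, B = -9.44, C = -99.841. Discriminant B² - 4AC = 10911.878. Since 10911.878 > 0, hyperbolic.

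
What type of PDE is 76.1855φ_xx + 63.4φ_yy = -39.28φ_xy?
Rewriting in standard form: 76.1855φ_xx + 39.28φ_xy + 63.4φ_yy = 0. With A = 76.1855, B = 39.28, C = 63.4, the discriminant is -17777.7244. This is an elliptic PDE.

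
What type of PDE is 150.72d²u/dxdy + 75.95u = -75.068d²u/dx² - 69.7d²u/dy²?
Rewriting in standard form: 75.068d²u/dx² + 150.72d²u/dxdy + 69.7d²u/dy² + 75.95u = 0. With A = 75.068, B = 150.72, C = 69.7, the discriminant is 1787.56. This is a hyperbolic PDE.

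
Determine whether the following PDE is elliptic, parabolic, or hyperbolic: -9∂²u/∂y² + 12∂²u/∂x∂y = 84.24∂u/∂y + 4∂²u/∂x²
Rewriting in standard form: -4∂²u/∂x² + 12∂²u/∂x∂y - 9∂²u/∂y² - 84.24∂u/∂y = 0. Coefficients: A = -4, B = 12, C = -9. B² - 4AC = 0, which is zero, so the equation is parabolic.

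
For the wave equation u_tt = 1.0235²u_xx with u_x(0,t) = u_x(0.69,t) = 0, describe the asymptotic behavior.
u oscillates about a mean that drifts linearly in t (generically unbounded; no decay). There is no damping, so the nonconstant modes persist as standing waves (energy conserved, no decay). But with Neumann conditions at both ends the constant mode has eigenvalue 0: the spatial mean M(t) of u satisfies M'' = 0, so M(t) = M(0) + M'(0)·t. Unless the initial velocity has zero mean (∫u_t(x,0)dx = 0), the solution grows linearly in t (unbounded, though not exponentially); if it does have zero mean, the solution stays bounded and simply oscillates.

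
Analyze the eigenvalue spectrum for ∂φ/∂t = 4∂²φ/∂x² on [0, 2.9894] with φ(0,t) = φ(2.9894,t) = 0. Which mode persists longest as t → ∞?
Eigenvalues: λₙ = 4n²π²/2.9894².
First three modes:
  n=1: λ₁ = 4π²/2.9894² ≈ 4.418
  n=2: λ₂ = 16π²/2.9894² ≈ 17.671 (4× faster decay)
  n=3: λ₃ = 36π²/2.9894² ≈ 39.759 (9× faster decay)
As t → ∞, higher modes decay exponentially faster. The n=1 mode dominates: φ ~ c₁ sin(πx/2.9894) e^{-λ₁t}.
Decay rate: λ₁ = 4π²/2.9894² ≈ 4.418.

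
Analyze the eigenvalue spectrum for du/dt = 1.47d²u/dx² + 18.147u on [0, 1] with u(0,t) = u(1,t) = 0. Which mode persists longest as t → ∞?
Eigenvalues: λₙ = 1.47n²π²/1² - 18.147.
First three modes:
  n=1: λ₁ = 1.47π² - 18.147 ≈ -3.639
  n=2: λ₂ = 5.88π² - 18.147 ≈ 39.886
  n=3: λ₃ = 13.23π² - 18.147 ≈ 112.428
Since 1.47π² ≈ 14.508 < 18.147, λ₁ < 0.
The n=1 mode grows fastest (−λₙ is largest for n=1) → dominates.
Asymptotic: u ~ c₁ sin(πx/1) e^{3.639t} (exponential growth at rate −λ₁ ≈ 3.639).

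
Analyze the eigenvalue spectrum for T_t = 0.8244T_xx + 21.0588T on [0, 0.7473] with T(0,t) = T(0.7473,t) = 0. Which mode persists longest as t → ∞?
Eigenvalues: λₙ = 0.8244n²π²/0.7473² - 21.0588.
First three modes:
  n=1: λ₁ = 0.8244π²/0.7473² - 21.0588 ≈ -6.489
  n=2: λ₂ = 3.2976π²/0.7473² - 21.0588 ≈ 37.22
  n=3: λ₃ = 7.4196π²/0.7473² - 21.0588 ≈ 110.068
Since 0.8244π²/0.7473² ≈ 14.57 < 21.0588, λ₁ < 0.
The n=1 mode grows fastest (−λₙ is largest for n=1) → dominates.
Asymptotic: T ~ c₁ sin(πx/0.7473) e^{6.489t} (exponential growth at rate −λ₁ ≈ 6.489).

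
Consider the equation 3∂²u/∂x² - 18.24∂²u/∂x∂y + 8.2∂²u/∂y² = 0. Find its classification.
Hyperbolic. (A = 3, B = -18.24, C = 8.2 gives B² - 4AC = 234.2976.)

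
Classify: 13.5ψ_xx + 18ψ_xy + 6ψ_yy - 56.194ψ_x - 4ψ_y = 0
Parabolic (discriminant = 0).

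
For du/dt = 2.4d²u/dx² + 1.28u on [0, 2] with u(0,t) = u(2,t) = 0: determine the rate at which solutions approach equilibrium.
Eigenvalues: λₙ = 2.4n²π²/2² - 1.28.
First three modes:
  n=1: λ₁ = 2.4π²/2² - 1.28 ≈ 4.642
  n=2: λ₂ = 9.6π²/2² - 1.28 ≈ 22.407
  n=3: λ₃ = 21.6π²/2² - 1.28 ≈ 52.016
Since 2.4π²/2² ≈ 5.922 > 1.28, all λₙ > 0.
The n=1 mode decays slowest → dominates as t → ∞.
Asymptotic: u ~ c₁ sin(πx/2) e^{-λ₁t} with decay rate λ₁ ≈ 4.642.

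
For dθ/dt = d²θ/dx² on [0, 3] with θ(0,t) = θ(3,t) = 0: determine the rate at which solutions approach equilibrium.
Eigenvalues: λₙ = n²π²/3².
First three modes:
  n=1: λ₁ = π²/3² ≈ 1.097
  n=2: λ₂ = 4π²/3² ≈ 4.386 (4× faster decay)
  n=3: λ₃ = 9π²/3² ≈ 9.87 (9× faster decay)
As t → ∞, higher modes decay exponentially faster. The n=1 mode dominates: θ ~ c₁ sin(πx/3) e^{-λ₁t}.
Decay rate: λ₁ = π²/3² ≈ 1.097.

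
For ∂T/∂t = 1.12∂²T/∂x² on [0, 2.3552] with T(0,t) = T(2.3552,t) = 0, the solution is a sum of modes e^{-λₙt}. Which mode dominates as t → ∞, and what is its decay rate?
Eigenvalues: λₙ = 1.12n²π²/2.3552².
First three modes:
  n=1: λ₁ = 1.12π²/2.3552² ≈ 1.993
  n=2: λ₂ = 4.48π²/2.3552² ≈ 7.971 (4× faster decay)
  n=3: λ₃ = 10.08π²/2.3552² ≈ 17.935 (9× faster decay)
As t → ∞, higher modes decay exponentially faster. The n=1 mode dominates: T ~ c₁ sin(πx/2.3552) e^{-λ₁t}.
Decay rate: λ₁ = 1.12π²/2.3552² ≈ 1.993.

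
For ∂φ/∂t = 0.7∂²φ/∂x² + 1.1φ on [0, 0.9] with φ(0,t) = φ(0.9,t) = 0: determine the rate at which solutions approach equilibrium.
Eigenvalues: λₙ = 0.7n²π²/0.9² - 1.1.
First three modes:
  n=1: λ₁ = 0.7π²/0.9² - 1.1 ≈ 7.429
  n=2: λ₂ = 2.8π²/0.9² - 1.1 ≈ 33.017
  n=3: λ₃ = 6.3π²/0.9² - 1.1 ≈ 75.664
Since 0.7π²/0.9² ≈ 8.529 > 1.1, all λₙ > 0.
The n=1 mode decays slowest → dominates as t → ∞.
Asymptotic: φ ~ c₁ sin(πx/0.9) e^{-λ₁t} with decay rate λ₁ ≈ 7.429.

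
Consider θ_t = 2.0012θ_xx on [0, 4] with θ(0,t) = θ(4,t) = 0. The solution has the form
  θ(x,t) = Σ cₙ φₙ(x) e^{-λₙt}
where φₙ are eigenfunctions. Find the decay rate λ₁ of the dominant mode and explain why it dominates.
Eigenvalues: λₙ = 2.0012n²π²/4².
First three modes:
  n=1: λ₁ = 2.0012π²/4² ≈ 1.234
  n=2: λ₂ = 8.0048π²/4² ≈ 4.938 (4× faster decay)
  n=3: λ₃ = 18.0108π²/4² ≈ 11.11 (9× faster decay)
As t → ∞, higher modes decay exponentially faster. The n=1 mode dominates: θ ~ c₁ sin(πx/4) e^{-λ₁t}.
Decay rate: λ₁ = 2.0012π²/4² ≈ 1.234.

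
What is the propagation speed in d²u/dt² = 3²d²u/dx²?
Speed = 3. Information travels along characteristics x = x₀ ± 3t.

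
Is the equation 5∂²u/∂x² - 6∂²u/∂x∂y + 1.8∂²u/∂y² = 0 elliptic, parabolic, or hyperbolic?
Computing B² - 4AC with A = 5, B = -6, C = 1.8: discriminant = 0 (zero). Answer: parabolic.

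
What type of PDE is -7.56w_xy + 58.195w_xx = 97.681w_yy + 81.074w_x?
Rewriting in standard form: 58.195w_xx - 7.56w_xy - 97.681w_yy - 81.074w_x = 0. With A = 58.195, B = -7.56, C = -97.681, the discriminant is 22795.33678. This is a hyperbolic PDE.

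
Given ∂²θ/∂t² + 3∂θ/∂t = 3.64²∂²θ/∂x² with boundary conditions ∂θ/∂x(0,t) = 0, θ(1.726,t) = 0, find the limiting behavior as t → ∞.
θ → 0. Damping (γ=3) dissipates energy; oscillations decay exponentially.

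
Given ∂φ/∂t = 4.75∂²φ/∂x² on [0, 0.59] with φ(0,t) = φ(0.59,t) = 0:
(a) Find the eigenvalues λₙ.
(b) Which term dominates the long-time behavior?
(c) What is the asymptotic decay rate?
Eigenvalues: λₙ = 4.75n²π²/0.59².
First three modes:
  n=1: λ₁ = 4.75π²/0.59² ≈ 134.676
  n=2: λ₂ = 19π²/0.59² ≈ 538.703 (4× faster decay)
  n=3: λ₃ = 42.75π²/0.59² ≈ 1212.082 (9× faster decay)
As t → ∞, higher modes decay exponentially faster. The n=1 mode dominates: φ ~ c₁ sin(πx/0.59) e^{-λ₁t}.
Decay rate: λ₁ = 4.75π²/0.59² ≈ 134.676.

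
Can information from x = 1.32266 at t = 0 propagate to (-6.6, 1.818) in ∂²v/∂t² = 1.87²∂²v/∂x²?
No. The domain of dependence is [-9.99966, -3.20034], and 1.32266 is outside this interval.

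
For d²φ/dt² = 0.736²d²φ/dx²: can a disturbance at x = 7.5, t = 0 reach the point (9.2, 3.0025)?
Yes. The domain of dependence is [6.99016, 11.40984], and 7.5 ∈ [6.99016, 11.40984].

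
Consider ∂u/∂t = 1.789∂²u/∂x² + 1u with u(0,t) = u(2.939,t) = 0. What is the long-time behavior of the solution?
As t → ∞, u → 0. Diffusion dominates reaction (r=1 < κπ²/L²≈2.04); solution decays.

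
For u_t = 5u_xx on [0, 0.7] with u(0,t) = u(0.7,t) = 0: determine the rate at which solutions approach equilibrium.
Eigenvalues: λₙ = 5n²π²/0.7².
First three modes:
  n=1: λ₁ = 5π²/0.7² ≈ 100.71
  n=2: λ₂ = 20π²/0.7² ≈ 402.841 (4× faster decay)
  n=3: λ₃ = 45π²/0.7² ≈ 906.392 (9× faster decay)
As t → ∞, higher modes decay exponentially faster. The n=1 mode dominates: u ~ c₁ sin(πx/0.7) e^{-λ₁t}.
Decay rate: λ₁ = 5π²/0.7² ≈ 100.71.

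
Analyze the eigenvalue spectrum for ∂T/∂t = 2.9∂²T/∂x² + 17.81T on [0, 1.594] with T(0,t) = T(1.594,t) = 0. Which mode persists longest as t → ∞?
Eigenvalues: λₙ = 2.9n²π²/1.594² - 17.81.
First three modes:
  n=1: λ₁ = 2.9π²/1.594² - 17.81 ≈ -6.545
  n=2: λ₂ = 11.6π²/1.594² - 17.81 ≈ 27.249
  n=3: λ₃ = 26.1π²/1.594² - 17.81 ≈ 83.573
Since 2.9π²/1.594² ≈ 11.265 < 17.81, λ₁ < 0.
The n=1 mode grows fastest (−λₙ is largest for n=1) → dominates.
Asymptotic: T ~ c₁ sin(πx/1.594) e^{6.545t} (exponential growth at rate −λ₁ ≈ 6.545).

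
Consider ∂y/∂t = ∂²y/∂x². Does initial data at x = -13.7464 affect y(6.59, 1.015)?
Yes, for any finite x. The heat equation has infinite propagation speed, so all initial data affects all points at any t > 0.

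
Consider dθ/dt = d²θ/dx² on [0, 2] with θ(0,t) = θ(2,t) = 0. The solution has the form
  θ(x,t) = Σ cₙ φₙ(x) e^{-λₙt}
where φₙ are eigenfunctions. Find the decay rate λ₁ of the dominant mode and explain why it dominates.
Eigenvalues: λₙ = n²π²/2².
First three modes:
  n=1: λ₁ = π²/2² ≈ 2.467
  n=2: λ₂ = 4π²/2² ≈ 9.87 (4× faster decay)
  n=3: λ₃ = 9π²/2² ≈ 22.207 (9× faster decay)
As t → ∞, higher modes decay exponentially faster. The n=1 mode dominates: θ ~ c₁ sin(πx/2) e^{-λ₁t}.
Decay rate: λ₁ = π²/2² ≈ 2.467.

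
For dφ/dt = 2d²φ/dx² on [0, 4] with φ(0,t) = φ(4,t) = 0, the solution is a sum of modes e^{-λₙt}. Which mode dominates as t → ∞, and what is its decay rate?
Eigenvalues: λₙ = 2n²π²/4².
First three modes:
  n=1: λ₁ = 2π²/4² ≈ 1.234
  n=2: λ₂ = 8π²/4² ≈ 4.935 (4× faster decay)
  n=3: λ₃ = 18π²/4² ≈ 11.103 (9× faster decay)
As t → ∞, higher modes decay exponentially faster. The n=1 mode dominates: φ ~ c₁ sin(πx/4) e^{-λ₁t}.
Decay rate: λ₁ = 2π²/4² ≈ 1.234.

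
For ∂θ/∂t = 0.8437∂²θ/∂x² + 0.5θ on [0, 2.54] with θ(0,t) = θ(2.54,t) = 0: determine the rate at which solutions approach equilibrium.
Eigenvalues: λₙ = 0.8437n²π²/2.54² - 0.5.
First three modes:
  n=1: λ₁ = 0.8437π²/2.54² - 0.5 ≈ 0.791
  n=2: λ₂ = 3.3748π²/2.54² - 0.5 ≈ 4.663
  n=3: λ₃ = 7.5933π²/2.54² - 0.5 ≈ 11.116
Since 0.8437π²/2.54² ≈ 1.291 > 0.5, all λₙ > 0.
The n=1 mode decays slowest → dominates as t → ∞.
Asymptotic: θ ~ c₁ sin(πx/2.54) e^{-λ₁t} with decay rate λ₁ ≈ 0.791.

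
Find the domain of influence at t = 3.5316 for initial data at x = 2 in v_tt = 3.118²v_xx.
Domain of influence: [-9.0115288, 13.0115288]. Data at x = 2 spreads outward at speed 3.118.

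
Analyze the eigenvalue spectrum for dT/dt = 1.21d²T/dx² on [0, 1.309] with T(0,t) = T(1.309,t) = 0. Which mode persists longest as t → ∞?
Eigenvalues: λₙ = 1.21n²π²/1.309².
First three modes:
  n=1: λ₁ = 1.21π²/1.309² ≈ 6.97
  n=2: λ₂ = 4.84π²/1.309² ≈ 27.878 (4× faster decay)
  n=3: λ₃ = 10.89π²/1.309² ≈ 62.726 (9× faster decay)
As t → ∞, higher modes decay exponentially faster. The n=1 mode dominates: T ~ c₁ sin(πx/1.309) e^{-λ₁t}.
Decay rate: λ₁ = 1.21π²/1.309² ≈ 6.97.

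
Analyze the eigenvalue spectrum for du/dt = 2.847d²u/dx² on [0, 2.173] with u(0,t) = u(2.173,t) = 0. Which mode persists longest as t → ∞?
Eigenvalues: λₙ = 2.847n²π²/2.173².
First three modes:
  n=1: λ₁ = 2.847π²/2.173² ≈ 5.951
  n=2: λ₂ = 11.388π²/2.173² ≈ 23.803 (4× faster decay)
  n=3: λ₃ = 25.623π²/2.173² ≈ 53.556 (9× faster decay)
As t → ∞, higher modes decay exponentially faster. The n=1 mode dominates: u ~ c₁ sin(πx/2.173) e^{-λ₁t}.
Decay rate: λ₁ = 2.847π²/2.173² ≈ 5.951.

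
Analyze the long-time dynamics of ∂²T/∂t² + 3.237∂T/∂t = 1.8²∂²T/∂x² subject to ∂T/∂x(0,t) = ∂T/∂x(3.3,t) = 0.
Long-time behavior: T → constant (steady state). Damping (γ=3.237) dissipates the nonconstant modes; with Neumann BCs the spatial average obeys M''+γM'=0 and tends to a finite limit.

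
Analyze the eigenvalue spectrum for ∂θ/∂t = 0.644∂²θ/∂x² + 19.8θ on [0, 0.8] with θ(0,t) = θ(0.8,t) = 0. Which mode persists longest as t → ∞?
Eigenvalues: λₙ = 0.644n²π²/0.8² - 19.8.
First three modes:
  n=1: λ₁ = 0.644π²/0.8² - 19.8 ≈ -9.869
  n=2: λ₂ = 2.576π²/0.8² - 19.8 ≈ 19.925
  n=3: λ₃ = 5.796π²/0.8² - 19.8 ≈ 69.582
Since 0.644π²/0.8² ≈ 9.931 < 19.8, λ₁ < 0.
The n=1 mode grows fastest (−λₙ is largest for n=1) → dominates.
Asymptotic: θ ~ c₁ sin(πx/0.8) e^{9.869t} (exponential growth at rate −λ₁ ≈ 9.869).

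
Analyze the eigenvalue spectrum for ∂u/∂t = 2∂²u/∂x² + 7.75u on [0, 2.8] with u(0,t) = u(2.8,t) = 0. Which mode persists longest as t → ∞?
Eigenvalues: λₙ = 2n²π²/2.8² - 7.75.
First three modes:
  n=1: λ₁ = 2π²/2.8² - 7.75 ≈ -5.232
  n=2: λ₂ = 8π²/2.8² - 7.75 ≈ 2.321
  n=3: λ₃ = 18π²/2.8² - 7.75 ≈ 14.91
Since 2π²/2.8² ≈ 2.518 < 7.75, λ₁ < 0.
The n=1 mode grows fastest (−λₙ is largest for n=1) → dominates.
Asymptotic: u ~ c₁ sin(πx/2.8) e^{5.232t} (exponential growth at rate −λ₁ ≈ 5.232).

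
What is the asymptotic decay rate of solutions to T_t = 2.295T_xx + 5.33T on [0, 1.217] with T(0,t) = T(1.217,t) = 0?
Eigenvalues: λₙ = 2.295n²π²/1.217² - 5.33.
First three modes:
  n=1: λ₁ = 2.295π²/1.217² - 5.33 ≈ 9.963
  n=2: λ₂ = 9.18π²/1.217² - 5.33 ≈ 55.843
  n=3: λ₃ = 20.655π²/1.217² - 5.33 ≈ 132.31
Since 2.295π²/1.217² ≈ 15.293 > 5.33, all λₙ > 0.
The n=1 mode decays slowest → dominates as t → ∞.
Asymptotic: T ~ c₁ sin(πx/1.217) e^{-λ₁t} with decay rate λ₁ ≈ 9.963.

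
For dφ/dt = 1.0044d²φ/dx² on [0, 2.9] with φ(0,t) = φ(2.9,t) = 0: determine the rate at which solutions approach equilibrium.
Eigenvalues: λₙ = 1.0044n²π²/2.9².
First three modes:
  n=1: λ₁ = 1.0044π²/2.9² ≈ 1.179
  n=2: λ₂ = 4.0176π²/2.9² ≈ 4.715 (4× faster decay)
  n=3: λ₃ = 9.0396π²/2.9² ≈ 10.608 (9× faster decay)
As t → ∞, higher modes decay exponentially faster. The n=1 mode dominates: φ ~ c₁ sin(πx/2.9) e^{-λ₁t}.
Decay rate: λ₁ = 1.0044π²/2.9² ≈ 1.179.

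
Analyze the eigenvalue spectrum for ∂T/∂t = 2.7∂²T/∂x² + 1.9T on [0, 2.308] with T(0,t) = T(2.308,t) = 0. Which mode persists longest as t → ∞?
Eigenvalues: λₙ = 2.7n²π²/2.308² - 1.9.
First three modes:
  n=1: λ₁ = 2.7π²/2.308² - 1.9 ≈ 3.103
  n=2: λ₂ = 10.8π²/2.308² - 1.9 ≈ 18.11
  n=3: λ₃ = 24.3π²/2.308² - 1.9 ≈ 43.123
Since 2.7π²/2.308² ≈ 5.003 > 1.9, all λₙ > 0.
The n=1 mode decays slowest → dominates as t → ∞.
Asymptotic: T ~ c₁ sin(πx/2.308) e^{-λ₁t} with decay rate λ₁ ≈ 3.103.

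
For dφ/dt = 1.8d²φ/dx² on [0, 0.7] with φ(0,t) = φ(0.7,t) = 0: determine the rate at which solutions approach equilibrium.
Eigenvalues: λₙ = 1.8n²π²/0.7².
First three modes:
  n=1: λ₁ = 1.8π²/0.7² ≈ 36.256
  n=2: λ₂ = 7.2π²/0.7² ≈ 145.023 (4× faster decay)
  n=3: λ₃ = 16.2π²/0.7² ≈ 326.301 (9× faster decay)
As t → ∞, higher modes decay exponentially faster. The n=1 mode dominates: φ ~ c₁ sin(πx/0.7) e^{-λ₁t}.
Decay rate: λ₁ = 1.8π²/0.7² ≈ 36.256.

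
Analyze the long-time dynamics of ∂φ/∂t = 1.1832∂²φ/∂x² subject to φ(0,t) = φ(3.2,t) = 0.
Long-time behavior: φ → 0. Heat diffuses out through both boundaries.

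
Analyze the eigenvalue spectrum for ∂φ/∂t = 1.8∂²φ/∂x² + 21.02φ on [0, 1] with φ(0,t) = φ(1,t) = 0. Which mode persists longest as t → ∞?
Eigenvalues: λₙ = 1.8n²π²/1² - 21.02.
First three modes:
  n=1: λ₁ = 1.8π² - 21.02 ≈ -3.255
  n=2: λ₂ = 7.2π² - 21.02 ≈ 50.041
  n=3: λ₃ = 16.2π² - 21.02 ≈ 138.868
Since 1.8π² ≈ 17.765 < 21.02, λ₁ < 0.
The n=1 mode grows fastest (−λₙ is largest for n=1) → dominates.
Asymptotic: φ ~ c₁ sin(πx/1) e^{3.255t} (exponential growth at rate −λ₁ ≈ 3.255).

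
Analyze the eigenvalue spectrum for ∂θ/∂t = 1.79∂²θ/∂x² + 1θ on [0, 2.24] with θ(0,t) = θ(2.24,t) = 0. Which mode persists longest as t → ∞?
Eigenvalues: λₙ = 1.79n²π²/2.24² - 1.
First three modes:
  n=1: λ₁ = 1.79π²/2.24² - 1 ≈ 2.521
  n=2: λ₂ = 7.16π²/2.24² - 1 ≈ 13.084
  n=3: λ₃ = 16.11π²/2.24² - 1 ≈ 30.688
Since 1.79π²/2.24² ≈ 3.521 > 1, all λₙ > 0.
The n=1 mode decays slowest → dominates as t → ∞.
Asymptotic: θ ~ c₁ sin(πx/2.24) e^{-λ₁t} with decay rate λ₁ ≈ 2.521.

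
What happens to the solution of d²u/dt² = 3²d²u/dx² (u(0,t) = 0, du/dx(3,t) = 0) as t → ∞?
u oscillates (no decay). Energy is conserved; the solution oscillates indefinitely as standing waves.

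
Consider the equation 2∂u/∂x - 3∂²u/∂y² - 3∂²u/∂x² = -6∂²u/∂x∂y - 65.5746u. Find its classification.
Rewriting in standard form: -3∂²u/∂x² + 6∂²u/∂x∂y - 3∂²u/∂y² + 2∂u/∂x + 65.5746u = 0. Parabolic. (A = -3, B = 6, C = -3 gives B² - 4AC = 0.)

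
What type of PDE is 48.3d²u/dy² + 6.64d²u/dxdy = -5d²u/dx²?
Rewriting in standard form: 5d²u/dx² + 6.64d²u/dxdy + 48.3d²u/dy² = 0. With A = 5, B = 6.64, C = 48.3, the discriminant is -921.9104. This is an elliptic PDE.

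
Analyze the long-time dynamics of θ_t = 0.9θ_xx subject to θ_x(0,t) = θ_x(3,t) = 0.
Long-time behavior: θ → constant (steady state). Heat is conserved (no flux at boundaries); solution approaches the spatial average.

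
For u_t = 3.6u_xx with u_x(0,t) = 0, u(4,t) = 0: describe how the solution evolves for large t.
u → 0. Heat escapes through the Dirichlet boundary.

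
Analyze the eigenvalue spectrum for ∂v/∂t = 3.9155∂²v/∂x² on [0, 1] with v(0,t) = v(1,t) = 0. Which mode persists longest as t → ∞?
Eigenvalues: λₙ = 3.9155n²π².
First three modes:
  n=1: λ₁ = 3.9155π² ≈ 38.644
  n=2: λ₂ = 15.662π² ≈ 154.578 (4× faster decay)
  n=3: λ₃ = 35.2395π² ≈ 347.8 (9× faster decay)
As t → ∞, higher modes decay exponentially faster. The n=1 mode dominates: v ~ c₁ sin(πx) e^{-λ₁t}.
Decay rate: λ₁ = 3.9155π² ≈ 38.644.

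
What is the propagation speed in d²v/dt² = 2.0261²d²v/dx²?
Speed = 2.0261. Information travels along characteristics x = x₀ ± 2.0261t.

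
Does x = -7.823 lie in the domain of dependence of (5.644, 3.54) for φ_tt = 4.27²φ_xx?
Yes. The domain of dependence is [-9.4718, 20.7598], and -7.823 ∈ [-9.4718, 20.7598].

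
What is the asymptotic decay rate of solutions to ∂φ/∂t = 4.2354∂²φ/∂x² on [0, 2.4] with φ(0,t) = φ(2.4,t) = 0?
Eigenvalues: λₙ = 4.2354n²π²/2.4².
First three modes:
  n=1: λ₁ = 4.2354π²/2.4² ≈ 7.257
  n=2: λ₂ = 16.9416π²/2.4² ≈ 29.029 (4× faster decay)
  n=3: λ₃ = 38.1186π²/2.4² ≈ 65.315 (9× faster decay)
As t → ∞, higher modes decay exponentially faster. The n=1 mode dominates: φ ~ c₁ sin(πx/2.4) e^{-λ₁t}.
Decay rate: λ₁ = 4.2354π²/2.4² ≈ 7.257.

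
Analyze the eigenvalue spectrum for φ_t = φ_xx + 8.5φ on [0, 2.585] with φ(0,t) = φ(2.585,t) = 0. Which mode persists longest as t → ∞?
Eigenvalues: λₙ = n²π²/2.585² - 8.5.
First three modes:
  n=1: λ₁ = π²/2.585² - 8.5 ≈ -7.023
  n=2: λ₂ = 4π²/2.585² - 8.5 ≈ -2.592
  n=3: λ₃ = 9π²/2.585² - 8.5 ≈ 4.793
Since π²/2.585² ≈ 1.477 < 8.5, λ₁ < 0.
The n=1 mode grows fastest (−λₙ is largest for n=1) → dominates.
Asymptotic: φ ~ c₁ sin(πx/2.585) e^{7.023t} (exponential growth at rate −λ₁ ≈ 7.023).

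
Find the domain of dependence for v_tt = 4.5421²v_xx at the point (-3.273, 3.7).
Domain of dependence: [-20.07877, 13.53277]. Signals travel at speed 4.5421, so data within |x - -3.273| ≤ 4.5421·3.7 = 16.80577 can reach the point.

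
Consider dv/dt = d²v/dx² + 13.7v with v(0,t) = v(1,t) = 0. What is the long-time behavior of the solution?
As t → ∞, v grows unboundedly. Reaction dominates diffusion (r=13.7 > κπ²/L²≈9.87); solution grows exponentially.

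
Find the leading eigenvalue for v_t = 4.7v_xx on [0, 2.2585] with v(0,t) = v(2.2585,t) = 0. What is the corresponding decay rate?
Eigenvalues: λₙ = 4.7n²π²/2.2585².
First three modes:
  n=1: λ₁ = 4.7π²/2.2585² ≈ 9.094
  n=2: λ₂ = 18.8π²/2.2585² ≈ 36.376 (4× faster decay)
  n=3: λ₃ = 42.3π²/2.2585² ≈ 81.846 (9× faster decay)
As t → ∞, higher modes decay exponentially faster. The n=1 mode dominates: v ~ c₁ sin(πx/2.2585) e^{-λ₁t}.
Decay rate: λ₁ = 4.7π²/2.2585² ≈ 9.094.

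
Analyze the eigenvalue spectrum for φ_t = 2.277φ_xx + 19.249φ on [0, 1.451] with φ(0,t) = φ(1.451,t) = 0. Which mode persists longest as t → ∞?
Eigenvalues: λₙ = 2.277n²π²/1.451² - 19.249.
First three modes:
  n=1: λ₁ = 2.277π²/1.451² - 19.249 ≈ -8.575
  n=2: λ₂ = 9.108π²/1.451² - 19.249 ≈ 23.447
  n=3: λ₃ = 20.493π²/1.451² - 19.249 ≈ 76.817
Since 2.277π²/1.451² ≈ 10.674 < 19.249, λ₁ < 0.
The n=1 mode grows fastest (−λₙ is largest for n=1) → dominates.
Asymptotic: φ ~ c₁ sin(πx/1.451) e^{8.575t} (exponential growth at rate −λ₁ ≈ 8.575).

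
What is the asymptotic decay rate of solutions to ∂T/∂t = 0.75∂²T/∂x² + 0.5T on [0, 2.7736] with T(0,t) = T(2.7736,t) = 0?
Eigenvalues: λₙ = 0.75n²π²/2.7736² - 0.5.
First three modes:
  n=1: λ₁ = 0.75π²/2.7736² - 0.5 ≈ 0.462
  n=2: λ₂ = 3π²/2.7736² - 0.5 ≈ 3.349
  n=3: λ₃ = 6.75π²/2.7736² - 0.5 ≈ 8.16
Since 0.75π²/2.7736² ≈ 0.962 > 0.5, all λₙ > 0.
The n=1 mode decays slowest → dominates as t → ∞.
Asymptotic: T ~ c₁ sin(πx/2.7736) e^{-λ₁t} with decay rate λ₁ ≈ 0.462.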